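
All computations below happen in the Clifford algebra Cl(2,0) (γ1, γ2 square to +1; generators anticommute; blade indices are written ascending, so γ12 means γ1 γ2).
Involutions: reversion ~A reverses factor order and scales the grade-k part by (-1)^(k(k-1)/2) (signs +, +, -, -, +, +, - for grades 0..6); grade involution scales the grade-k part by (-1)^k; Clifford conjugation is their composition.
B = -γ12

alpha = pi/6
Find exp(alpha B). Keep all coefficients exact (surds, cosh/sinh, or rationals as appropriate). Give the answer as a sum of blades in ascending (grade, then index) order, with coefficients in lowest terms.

B^2 = (-1)^2*(γ12)^2 = 1*(-1) = -1 (a basis 2-blade squares to minus the product of its generators' squares).
B^2 = -1 — B^2 < 0, so the exponential closes trigonometrically: l = 1, alpha*l = pi/6, so exp(alpha B) = cos(pi/6) + (sin(pi/6)/1)*B = sqrt(3)/2 + (1/2)*B.
Answer: sqrt(3)/2 - 1/2*γ12


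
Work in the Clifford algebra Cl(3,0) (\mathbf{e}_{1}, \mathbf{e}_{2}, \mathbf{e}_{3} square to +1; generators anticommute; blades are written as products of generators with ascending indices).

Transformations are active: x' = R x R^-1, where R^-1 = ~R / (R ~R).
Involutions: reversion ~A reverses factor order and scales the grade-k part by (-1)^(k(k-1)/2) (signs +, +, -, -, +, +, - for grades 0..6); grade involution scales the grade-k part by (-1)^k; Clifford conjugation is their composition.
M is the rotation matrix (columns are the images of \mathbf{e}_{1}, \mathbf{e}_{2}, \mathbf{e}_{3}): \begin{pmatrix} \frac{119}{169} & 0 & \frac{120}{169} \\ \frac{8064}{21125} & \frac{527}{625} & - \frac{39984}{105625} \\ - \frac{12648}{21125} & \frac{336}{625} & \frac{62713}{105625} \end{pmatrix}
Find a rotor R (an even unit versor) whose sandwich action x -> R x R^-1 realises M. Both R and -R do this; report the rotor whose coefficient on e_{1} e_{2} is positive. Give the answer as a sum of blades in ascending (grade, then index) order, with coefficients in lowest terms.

Method: write R = a + b12*e_{1} e_{2} + b13*e_{1} e_{3} + b23*e_{2} e_{3} with a^2 + b12^2 + b13^2 + b23^2 = 1 (so R^-1 = ~R). Expanding the columns R e_j ~R gives tr M = 4a^2 - 1 and, from the antisymmetric part, M21 - M12 = -4a*b12, M13 - M31 = 4a*b13, M32 - M23 = -4a*b23.
Here tr M = \frac{226151}{105625}, so a^2 = (1 + tr M)/4 = \frac{82944}{105625} and a = ±\frac{288}{325}. Taking a = \frac{288}{325}: M21 - M12 = \frac{8064}{21125}, M13 - M31 = \frac{27648}{21125}, M32 - M23 = \frac{96768}{105625}, giving b12 = -\frac{7}{65}, b13 = \frac{24}{65}, b23 = -\frac{84}{325}, i.e. R = \frac{288}{325} - \frac{7}{65} e_{1} e_{2} + \frac{24}{65} e_{1} e_{3} - \frac{84}{325} e_{2} e_{3}.
Its e_{1} e_{2} coefficient is negative, so report the other preimage -R.
Answer: -\frac{288}{325} + \frac{7}{65} e_{1} e_{2} - \frac{24}{65} e_{1} e_{3} + \frac{84}{325} e_{2} e_{3}. Sheet selection: the two-to-one cover makes ±R indistinguishable at the matrix level (trace \frac{226151}{105625}), so uniqueness comes from the required sign on e_{1} e_{2}.


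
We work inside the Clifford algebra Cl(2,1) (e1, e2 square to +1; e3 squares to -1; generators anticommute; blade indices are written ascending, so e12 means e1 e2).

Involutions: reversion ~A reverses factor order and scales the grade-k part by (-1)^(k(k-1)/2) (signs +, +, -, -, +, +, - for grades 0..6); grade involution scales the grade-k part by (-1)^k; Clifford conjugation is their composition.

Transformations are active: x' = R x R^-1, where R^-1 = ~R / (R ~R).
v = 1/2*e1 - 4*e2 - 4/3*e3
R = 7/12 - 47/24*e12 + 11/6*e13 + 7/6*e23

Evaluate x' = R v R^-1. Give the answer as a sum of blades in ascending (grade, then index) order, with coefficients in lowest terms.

~R = 7/12 + 47/24*e12 - 11/6*e13 - 7/6*e23, and R ~R = -35/64, so R^-1 = ~R / (-35/64).
R v = 761/72*e1 + 29/144*e2 + 107/36*e3 + 379/36*e123
Answer: 1181/54*e1 - 4222/63*e2 + 13304/189*e3


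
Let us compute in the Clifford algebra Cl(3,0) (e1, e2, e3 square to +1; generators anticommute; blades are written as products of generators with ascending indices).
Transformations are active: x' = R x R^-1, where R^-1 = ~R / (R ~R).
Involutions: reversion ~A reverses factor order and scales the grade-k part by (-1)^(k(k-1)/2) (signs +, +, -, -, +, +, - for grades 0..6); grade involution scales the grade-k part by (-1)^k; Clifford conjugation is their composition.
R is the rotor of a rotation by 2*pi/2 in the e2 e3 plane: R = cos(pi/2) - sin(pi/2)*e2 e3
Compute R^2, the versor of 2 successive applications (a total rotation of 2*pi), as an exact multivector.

Because a rotor carries half the rotation angle, composing 2 copies of this e2 e3-plane rotor multiplies the phase: 2*(pi/2) = pi, hence R^2 = cos(pi) - sin(pi)*e2 e3.
cos(pi) = -1 and sin(pi) = 0, so R^2 = -1. The total rotation 2*pi is 1 full turn, so every vector returns to itself, yet the rotor is -1, on the OTHER sheet of the double cover (an odd number of 2*pi turns).
Answer: -1


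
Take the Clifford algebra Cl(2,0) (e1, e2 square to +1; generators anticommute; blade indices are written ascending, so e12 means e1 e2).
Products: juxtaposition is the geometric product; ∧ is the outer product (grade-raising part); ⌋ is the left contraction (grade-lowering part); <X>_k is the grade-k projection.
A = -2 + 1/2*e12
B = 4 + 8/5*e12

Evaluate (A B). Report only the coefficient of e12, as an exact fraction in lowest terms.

step 1: -44/5 - 6/5*e12
Answer: -6/5


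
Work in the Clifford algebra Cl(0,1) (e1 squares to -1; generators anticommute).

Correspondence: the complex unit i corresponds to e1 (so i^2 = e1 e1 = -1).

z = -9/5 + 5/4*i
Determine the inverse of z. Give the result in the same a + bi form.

In blades: z = -9/5 + 5/4*e1.
With qbar = -9/5 - 5/4*e1 (scalar fixed, mapped units negated), z qbar = 1921/400 (the sum of squared coefficients), so z^-1 = qbar / (1921/400) = -720/1921 - 500/1921*e1; translating back:
Answer: -720/1921 - 500/1921*i


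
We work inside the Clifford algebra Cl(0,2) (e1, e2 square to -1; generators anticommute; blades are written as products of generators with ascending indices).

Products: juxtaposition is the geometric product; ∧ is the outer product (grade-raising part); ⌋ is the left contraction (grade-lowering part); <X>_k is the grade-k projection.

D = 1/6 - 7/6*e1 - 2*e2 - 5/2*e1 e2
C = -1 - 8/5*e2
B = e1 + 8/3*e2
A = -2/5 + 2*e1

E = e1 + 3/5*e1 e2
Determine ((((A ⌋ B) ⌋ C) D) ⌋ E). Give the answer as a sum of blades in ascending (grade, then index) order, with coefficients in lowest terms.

step 1: -2 - 2/5*e1 - 16/15*e2
step 2: 22/75 + 16/5*e2
step 3: 1451/225 - 1877/225*e1 - 4/75*e2 + 3*e1 e2
step 4: 1472/225 + 7219/1125*e1 + 1877/375*e2 + 1451/375*e1 e2
Answer: 1472/225 + 7219/1125*e1 + 1877/375*e2 + 1451/375*e1 e2


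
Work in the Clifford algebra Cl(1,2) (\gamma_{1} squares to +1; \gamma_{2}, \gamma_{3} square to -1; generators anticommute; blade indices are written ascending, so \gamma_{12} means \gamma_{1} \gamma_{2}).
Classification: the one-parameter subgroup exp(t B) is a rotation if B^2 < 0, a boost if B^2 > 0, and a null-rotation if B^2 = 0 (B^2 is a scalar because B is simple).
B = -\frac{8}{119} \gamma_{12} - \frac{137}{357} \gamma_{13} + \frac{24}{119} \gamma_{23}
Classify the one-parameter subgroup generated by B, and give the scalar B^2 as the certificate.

B^2 term by term: the squares give (-\frac{8}{119})^2*(\gamma_{12})^2 + (-\frac{137}{357})^2*(\gamma_{13})^2 + (\frac{24}{119})^2*(\gamma_{23})^2 = \frac{64}{14161}*(+1) + \frac{18769}{127449}*(+1) + \frac{576}{14161}*(-1) = \frac{1}{9} (each basis 2-blade squares to minus the product of its generators' squares); cross terms between blades sharing an index anticommute and cancel. So B^2 = \frac{1}{9}.
Answer: boost, certificate B^2 = \frac{1}{9}. Because \frac{1}{9} is invariant under every versor sandwich, the classification follows from its sign alone.


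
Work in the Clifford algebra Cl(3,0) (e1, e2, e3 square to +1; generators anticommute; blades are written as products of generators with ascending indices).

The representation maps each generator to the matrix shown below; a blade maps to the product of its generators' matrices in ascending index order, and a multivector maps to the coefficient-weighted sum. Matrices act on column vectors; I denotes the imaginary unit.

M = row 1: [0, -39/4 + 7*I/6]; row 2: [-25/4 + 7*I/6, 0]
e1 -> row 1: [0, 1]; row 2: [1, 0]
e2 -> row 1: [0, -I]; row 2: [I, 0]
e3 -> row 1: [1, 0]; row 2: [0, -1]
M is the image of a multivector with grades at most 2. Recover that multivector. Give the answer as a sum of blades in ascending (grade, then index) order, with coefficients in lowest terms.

Method: 1, rho(e1), rho(e2), rho(e3) form a trace-orthogonal basis of the 2x2 complex matrices (tr(X Y) = 2 if X = Y, else 0), so M = m0*1 + m1*rho(e1) + m2*rho(e2) + m3*rho(e3) with m0 = tr(M)/2 = 0, m1 = tr(M rho(e1))/2 = -8 + 7*I/6, m2 = tr(M rho(e2))/2 = -7*I/4, m3 = tr(M rho(e3))/2 = 0.
Multiplying table entries, the bivector images are rho(e1 e2) = I*rho(e3), rho(e1 e3) = -I*rho(e2), rho(e2 e3) = I*rho(e1); with real blade coefficients the real parts of m0..m3 are the coefficients of 1, e1, e2, e3 and the imaginary parts give the bivectors (e2 e3: Im m1, e1 e3: -Im m2, e1 e2: Im m3).
Answer: -8*e1 + 7/4*e1 e3 + 7/6*e2 e3


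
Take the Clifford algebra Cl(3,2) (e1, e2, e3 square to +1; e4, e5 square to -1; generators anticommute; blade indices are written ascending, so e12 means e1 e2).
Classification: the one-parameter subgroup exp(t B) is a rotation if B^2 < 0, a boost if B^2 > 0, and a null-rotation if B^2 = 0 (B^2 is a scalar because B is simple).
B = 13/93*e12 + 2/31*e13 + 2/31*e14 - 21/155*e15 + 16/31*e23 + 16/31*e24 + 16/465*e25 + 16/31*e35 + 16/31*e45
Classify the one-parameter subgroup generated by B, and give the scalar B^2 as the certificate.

B^2 term by term: the squares give (13/93)^2*(e12)^2 + (2/31)^2*(e13)^2 + (2/31)^2*(e14)^2 + (-21/155)^2*(e15)^2 + (16/31)^2*(e23)^2 + (16/31)^2*(e24)^2 + (16/465)^2*(e25)^2 + (16/31)^2*(e35)^2 + (16/31)^2*(e45)^2 = 169/8649*(-1) + 4/961*(-1) + 4/961*(+1) + 441/24025*(+1) + 256/961*(-1) + 256/961*(+1) + 256/216225*(+1) + 256/961*(+1) + 256/961*(-1) = 0 (each basis 2-blade squares to minus the product of its generators' squares); cross terms between blades sharing an index anticommute and cancel; the commuting (index-disjoint) pairs give grade-4 terms 2*c*c'*(blade product), which cancel blade by blade — e1234: -64/961 + 64/961 = 0; e1235: 416/2883 - 64/14415 - 672/4805 = 0; e1245: 416/2883 - 64/14415 - 672/4805 = 0; e1345: 64/961 - 64/961 = 0; e2345: 512/961 - 512/961 = 0 — confirming B is simple. So B^2 = 0.
Answer: null-rotation, certificate B^2 = 0. No conjugation can change B^2 = 0; the sign gives the class.


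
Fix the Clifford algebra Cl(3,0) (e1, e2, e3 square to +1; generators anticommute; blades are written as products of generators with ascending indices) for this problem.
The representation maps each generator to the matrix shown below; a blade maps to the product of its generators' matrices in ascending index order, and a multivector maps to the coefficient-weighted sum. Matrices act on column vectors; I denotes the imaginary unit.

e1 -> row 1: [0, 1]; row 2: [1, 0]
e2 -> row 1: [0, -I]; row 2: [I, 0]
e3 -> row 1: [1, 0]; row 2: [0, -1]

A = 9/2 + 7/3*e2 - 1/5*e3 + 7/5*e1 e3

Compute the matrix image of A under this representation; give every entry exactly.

Bivector images (products of the table entries): rho(e1 e3) = rho(e1)rho(e3) = row 1: [0, -1]; row 2: [1, 0].
M = (9/2)*1 + (7/3)*rho(e2) + (-1/5)*rho(e3) + (7/5)*rho(e1 e3), summed entrywise (1 is the identity matrix):
Answer: row 1: [43/10, -7/5 - 7*I/3]; row 2: [7/5 + 7*I/3, 47/10]


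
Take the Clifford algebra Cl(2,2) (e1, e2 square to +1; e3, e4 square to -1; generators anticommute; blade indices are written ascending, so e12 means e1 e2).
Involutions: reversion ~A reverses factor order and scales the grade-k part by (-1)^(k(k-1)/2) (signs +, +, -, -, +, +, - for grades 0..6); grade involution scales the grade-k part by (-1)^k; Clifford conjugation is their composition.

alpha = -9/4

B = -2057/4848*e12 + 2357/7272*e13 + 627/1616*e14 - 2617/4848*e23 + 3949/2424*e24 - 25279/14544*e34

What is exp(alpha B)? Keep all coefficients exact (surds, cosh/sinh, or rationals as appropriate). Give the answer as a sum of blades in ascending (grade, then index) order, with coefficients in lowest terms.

B^2 term by term: the squares give (-2057/4848)^2*(e12)^2 + (2357/7272)^2*(e13)^2 + (627/1616)^2*(e14)^2 + (-2617/4848)^2*(e23)^2 + (3949/2424)^2*(e24)^2 + (-25279/14544)^2*(e34)^2 = 4231249/23503104*(-1) + 5555449/52881984*(+1) + 393129/2611456*(+1) + 6848689/23503104*(+1) + 15594601/5875776*(+1) + 639027841/211527936*(-1) = 0 (each basis 2-blade squares to minus the product of its generators' squares); cross terms between blades sharing an index anticommute and cancel; the commuting (index-disjoint) pairs give grade-4 terms 2*c*c'*(blade product), which cancel blade by blade — e1234: 51998903/35254656 - 9307793/8813664 - 546953/1305728 = 0 — confirming B is simple. So B^2 = 0.
B^2 = 0, so the series truncates immediately: exp(alpha B) = 1 + alpha B (parabolic case).
Answer: 1 + 6171/6464*e12 - 2357/3232*e13 - 5643/6464*e14 + 7851/6464*e23 - 11847/3232*e24 + 25279/6464*e34


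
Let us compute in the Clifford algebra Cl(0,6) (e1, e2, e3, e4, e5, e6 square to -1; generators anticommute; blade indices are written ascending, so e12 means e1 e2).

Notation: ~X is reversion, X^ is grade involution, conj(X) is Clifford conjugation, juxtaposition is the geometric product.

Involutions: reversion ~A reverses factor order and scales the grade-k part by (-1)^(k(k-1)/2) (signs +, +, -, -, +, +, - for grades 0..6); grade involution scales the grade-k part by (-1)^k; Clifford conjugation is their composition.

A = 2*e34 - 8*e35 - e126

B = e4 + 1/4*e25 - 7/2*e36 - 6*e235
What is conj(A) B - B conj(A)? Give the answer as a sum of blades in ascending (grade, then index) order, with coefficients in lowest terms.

first term: 48*e2 + 2*e3 - 2*e23 + 7*e46 - 28*e56 + 7/2*e123 + 1/4*e156 + 12*e245 - 8*e345 + e1246 + 6*e1356 - 1/2*e2345
second term: 48*e2 - 2*e3 + 2*e23 - 7*e46 + 28*e56 - 7/2*e123 - 1/4*e156 - 12*e245 - 8*e345 - e1246 + 6*e1356 - 1/2*e2345
Answer: 4*e3 - 4*e23 + 14*e46 - 56*e56 + 7*e123 + 1/2*e156 + 24*e245 + 2*e1246


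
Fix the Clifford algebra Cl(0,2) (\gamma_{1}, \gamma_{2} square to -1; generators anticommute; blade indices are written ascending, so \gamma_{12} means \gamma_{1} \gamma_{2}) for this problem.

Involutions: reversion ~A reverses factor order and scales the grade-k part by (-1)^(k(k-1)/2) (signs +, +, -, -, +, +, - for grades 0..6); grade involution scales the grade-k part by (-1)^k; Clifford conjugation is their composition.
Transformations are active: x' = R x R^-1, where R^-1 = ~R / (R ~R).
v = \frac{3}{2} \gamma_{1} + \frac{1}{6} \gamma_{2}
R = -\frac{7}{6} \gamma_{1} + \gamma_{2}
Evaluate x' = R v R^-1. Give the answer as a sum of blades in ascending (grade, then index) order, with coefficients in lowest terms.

~R = -\frac{7}{6} \gamma_{1} + \gamma_{2}, and R ~R = -\frac{85}{36}, so R^-1 = ~R / (-\frac{85}{36}).
R v = \frac{19}{12} - \frac{61}{36} \gamma_{12}
Answer: \frac{11}{170} \gamma_{1} - \frac{769}{510} \gamma_{2}


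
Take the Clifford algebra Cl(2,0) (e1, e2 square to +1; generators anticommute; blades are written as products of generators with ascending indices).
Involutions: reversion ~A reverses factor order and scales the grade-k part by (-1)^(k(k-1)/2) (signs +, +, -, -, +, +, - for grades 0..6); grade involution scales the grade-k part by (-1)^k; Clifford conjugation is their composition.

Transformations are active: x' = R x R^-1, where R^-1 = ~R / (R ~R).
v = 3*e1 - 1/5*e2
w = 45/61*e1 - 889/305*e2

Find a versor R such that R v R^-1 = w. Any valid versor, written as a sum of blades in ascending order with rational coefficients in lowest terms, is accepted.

Sketch: the shared square 226/25 makes R = v + w = 228/61*e1 - 190/61*e2 the natural versor; its sandwich fixes that direction, negates (v - w)/2, and sends v to w.
Answer: 228/61*e1 - 190/61*e2


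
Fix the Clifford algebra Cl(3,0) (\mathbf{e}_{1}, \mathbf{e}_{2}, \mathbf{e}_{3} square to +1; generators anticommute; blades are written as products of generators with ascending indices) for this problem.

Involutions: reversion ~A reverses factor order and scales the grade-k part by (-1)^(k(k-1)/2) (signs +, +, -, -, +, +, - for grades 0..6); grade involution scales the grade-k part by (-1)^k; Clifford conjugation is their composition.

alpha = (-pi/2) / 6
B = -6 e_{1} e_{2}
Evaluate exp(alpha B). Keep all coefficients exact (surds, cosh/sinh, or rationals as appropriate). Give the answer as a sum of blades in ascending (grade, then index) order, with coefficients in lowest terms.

B^2 = (-6)^2*(e_{1} e_{2})^2 = 36*(-1) = -36 (a basis 2-blade squares to minus the product of its generators' squares).
B^2 = -36 — B^2 < 0, so the exponential closes trigonometrically: l = 6, alpha*l = - \frac{\pi}{2}, so exp(alpha B) = cos(- \frac{\pi}{2}) + (sin(- \frac{\pi}{2})/6)*B = 0 + (- \frac{1}{6})*B.
Answer: e_{1} e_{2}


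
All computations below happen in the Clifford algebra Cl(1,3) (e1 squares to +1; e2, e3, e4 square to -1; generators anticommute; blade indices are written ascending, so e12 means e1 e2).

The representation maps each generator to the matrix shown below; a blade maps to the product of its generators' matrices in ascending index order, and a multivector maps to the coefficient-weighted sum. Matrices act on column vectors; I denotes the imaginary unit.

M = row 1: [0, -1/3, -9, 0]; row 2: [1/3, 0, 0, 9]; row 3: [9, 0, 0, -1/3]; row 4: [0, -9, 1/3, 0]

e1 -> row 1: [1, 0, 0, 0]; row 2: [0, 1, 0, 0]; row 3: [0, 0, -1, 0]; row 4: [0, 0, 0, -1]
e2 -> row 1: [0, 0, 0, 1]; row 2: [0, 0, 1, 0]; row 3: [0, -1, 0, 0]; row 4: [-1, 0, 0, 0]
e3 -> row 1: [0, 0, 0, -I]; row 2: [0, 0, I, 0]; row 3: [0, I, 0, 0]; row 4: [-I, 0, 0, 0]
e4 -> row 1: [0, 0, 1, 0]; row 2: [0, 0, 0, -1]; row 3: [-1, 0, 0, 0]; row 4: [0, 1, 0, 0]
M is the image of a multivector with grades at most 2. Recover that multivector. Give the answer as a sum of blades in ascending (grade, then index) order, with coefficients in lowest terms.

Method: the blade images are trace-orthogonal — tr(rho(e_A) rho(e_B)^-1) = 4 if A = B and 0 otherwise — and rho(e_A)^-1 = (e_A)^2 * rho(e_A) with (e_A)^2 = +1 or -1, so the coefficient of e_A in the preimage is (e_A)^2 * tr(M rho(e_A))/4.
Nonzero projections over blades of grade <= 2: e4: (e4)^2 = -1, tr(M rho(e4)) = 36, coefficient -9; e24: (e24)^2 = -1, tr(M rho(e24)) = 4/3, coefficient -1/3. Every other blade of grade <= 2 projects to 0.
Answer: -9*e4 - 1/3*e24


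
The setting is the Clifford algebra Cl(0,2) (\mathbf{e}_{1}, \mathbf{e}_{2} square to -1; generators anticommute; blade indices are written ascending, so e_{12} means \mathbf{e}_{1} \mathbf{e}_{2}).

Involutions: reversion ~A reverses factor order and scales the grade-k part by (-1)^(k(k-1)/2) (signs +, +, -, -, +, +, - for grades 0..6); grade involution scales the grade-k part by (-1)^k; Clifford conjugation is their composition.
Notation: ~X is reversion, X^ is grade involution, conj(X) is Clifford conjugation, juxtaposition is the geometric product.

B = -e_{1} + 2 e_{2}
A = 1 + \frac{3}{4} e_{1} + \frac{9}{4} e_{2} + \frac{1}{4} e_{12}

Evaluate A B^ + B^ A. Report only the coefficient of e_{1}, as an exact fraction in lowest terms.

first term: \frac{15}{4} + \frac{3}{2} e_{1} - \frac{7}{4} e_{2} - \frac{15}{4} e_{12}
second term: \frac{15}{4} + \frac{1}{2} e_{1} - \frac{9}{4} e_{2} + \frac{15}{4} e_{12}
Answer: 2


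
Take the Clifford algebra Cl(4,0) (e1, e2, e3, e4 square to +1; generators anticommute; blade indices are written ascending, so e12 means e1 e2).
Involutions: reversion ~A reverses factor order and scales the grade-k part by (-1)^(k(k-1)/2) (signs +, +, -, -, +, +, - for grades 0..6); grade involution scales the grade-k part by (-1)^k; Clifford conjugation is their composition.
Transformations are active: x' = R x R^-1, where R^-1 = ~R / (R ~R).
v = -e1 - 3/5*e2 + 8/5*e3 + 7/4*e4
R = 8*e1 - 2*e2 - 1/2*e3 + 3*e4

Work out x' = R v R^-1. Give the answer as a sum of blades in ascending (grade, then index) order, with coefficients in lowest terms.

~R = 8*e1 - 2*e2 - 1/2*e3 + 3*e4, and R ~R = 309/4, so R^-1 = ~R / (309/4).
R v = -47/20 - 34/5*e12 + 123/10*e13 + 17*e14 - 7/2*e23 - 17/10*e24 - 227/40*e34
Answer: 793/1545*e1 + 223/309*e2 - 485/309*e3 - 3981/2060*e4


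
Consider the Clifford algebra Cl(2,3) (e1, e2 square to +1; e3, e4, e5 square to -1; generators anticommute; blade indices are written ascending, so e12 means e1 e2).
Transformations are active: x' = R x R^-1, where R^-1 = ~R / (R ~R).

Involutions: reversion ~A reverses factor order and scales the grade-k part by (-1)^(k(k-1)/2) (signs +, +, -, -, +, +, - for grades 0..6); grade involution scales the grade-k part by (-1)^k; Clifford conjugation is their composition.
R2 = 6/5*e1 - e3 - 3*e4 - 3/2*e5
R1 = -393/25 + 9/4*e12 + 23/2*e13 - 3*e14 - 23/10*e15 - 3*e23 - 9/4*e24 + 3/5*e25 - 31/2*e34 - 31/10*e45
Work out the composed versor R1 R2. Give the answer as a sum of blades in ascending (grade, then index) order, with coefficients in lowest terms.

Distribute over the terms of R2 (each basis-blade product reordered to ascending indices, repeated generators contracted through their squares):
R1 (6/5*e1) = -2358/125*e1 - 27/10*e2 - 69/5*e3 + 18/5*e4 + 69/25*e5 - 18/5*e123 - 27/10*e124 + 18/25*e125 - 93/5*e134 - 93/25*e145
R1 (-e3) = 23/2*e1 - 3*e2 + 393/25*e3 + 31/2*e4 - 9/4*e123 - 3*e134 - 23/10*e135 - 9/4*e234 + 3/5*e235 + 31/10*e345
R1 (-3*e4) = -9*e1 - 27/4*e2 - 93/2*e3 + 1179/25*e4 + 93/10*e5 - 27/4*e124 - 69/2*e134 - 69/10*e145 + 9*e234 + 9/5*e245
R1 (-3/2*e5) = -69/20*e1 + 9/10*e2 - 93/20*e4 + 1179/50*e5 - 27/8*e125 - 69/4*e135 + 9/2*e145 + 9/2*e235 + 27/8*e245 + 93/4*e345
Summing the partial products and collecting blades:
Answer: -9907/500*e1 - 231/20*e2 - 2229/50*e3 + 6161/100*e4 + 891/25*e5 - 117/20*e123 - 189/20*e124 - 531/200*e125 - 561/10*e134 - 391/20*e135 - 153/25*e145 + 27/4*e234 + 51/10*e235 + 207/40*e245 + 527/20*e345


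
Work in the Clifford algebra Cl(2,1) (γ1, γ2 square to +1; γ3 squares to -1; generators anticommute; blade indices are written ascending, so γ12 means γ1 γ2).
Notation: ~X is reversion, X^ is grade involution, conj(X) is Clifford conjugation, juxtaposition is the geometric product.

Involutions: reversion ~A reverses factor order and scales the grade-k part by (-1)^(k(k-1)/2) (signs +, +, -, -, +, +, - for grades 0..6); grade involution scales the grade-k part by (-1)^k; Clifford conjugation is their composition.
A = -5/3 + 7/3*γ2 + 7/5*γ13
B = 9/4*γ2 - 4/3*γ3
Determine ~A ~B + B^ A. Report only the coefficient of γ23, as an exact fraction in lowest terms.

first term: 21/4 - 28/15*γ1 - 15/4*γ2 + 20/9*γ3 - 28/9*γ23 + 63/20*γ123
second term: -21/4 + 28/15*γ1 + 15/4*γ2 - 20/9*γ3 - 28/9*γ23 + 63/20*γ123
Answer: -56/9


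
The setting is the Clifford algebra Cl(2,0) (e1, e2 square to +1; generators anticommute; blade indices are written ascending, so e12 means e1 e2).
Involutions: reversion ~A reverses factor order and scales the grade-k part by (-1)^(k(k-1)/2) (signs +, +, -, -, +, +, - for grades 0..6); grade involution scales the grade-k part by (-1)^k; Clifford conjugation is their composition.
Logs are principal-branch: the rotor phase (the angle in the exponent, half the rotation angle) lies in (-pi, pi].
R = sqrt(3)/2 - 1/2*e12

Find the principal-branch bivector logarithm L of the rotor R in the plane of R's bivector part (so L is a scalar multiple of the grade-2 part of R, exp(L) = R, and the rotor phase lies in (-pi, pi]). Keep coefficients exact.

The scalar part of R is sqrt(3)/2, which pins the rotor phase on the principal branch; dividing the bivector part by the sine of that phase recovers the unit plane, and L is the phase times that plane.
Concretely: cos(phase) = sqrt(3)/2 gives phase = ±pi/6, and since phase/sin(phase) is even the sign is immaterial: L = (phase/sin(phase)) * <R>_2 = (pi/3) * <R>_2.
Answer: -pi/6*e12


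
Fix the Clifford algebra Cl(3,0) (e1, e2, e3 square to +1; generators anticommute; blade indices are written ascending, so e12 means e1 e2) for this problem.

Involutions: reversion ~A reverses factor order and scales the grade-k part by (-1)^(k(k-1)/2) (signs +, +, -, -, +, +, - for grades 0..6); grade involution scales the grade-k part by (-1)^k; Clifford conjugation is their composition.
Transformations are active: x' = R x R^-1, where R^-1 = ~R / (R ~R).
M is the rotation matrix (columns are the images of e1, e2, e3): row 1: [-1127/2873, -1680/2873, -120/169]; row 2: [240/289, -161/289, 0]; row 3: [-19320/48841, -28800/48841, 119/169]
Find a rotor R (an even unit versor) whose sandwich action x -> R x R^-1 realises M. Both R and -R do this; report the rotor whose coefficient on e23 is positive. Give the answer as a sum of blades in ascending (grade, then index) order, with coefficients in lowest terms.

Method: write R = a + b12*e12 + b13*e13 + b23*e23 with a^2 + b12^2 + b13^2 + b23^2 = 1 (so R^-1 = ~R). Expanding the columns R e_j ~R gives tr M = 4a^2 - 1 and, from the antisymmetric part, M21 - M12 = -4a*b12, M13 - M31 = 4a*b13, M32 - M23 = -4a*b23.
Here tr M = -11977/48841, so a^2 = (1 + tr M)/4 = 9216/48841 and a = ±96/221. Taking a = 96/221: M21 - M12 = 69120/48841, M13 - M31 = -15360/48841, M32 - M23 = -28800/48841, giving b12 = -180/221, b13 = -40/221, b23 = 75/221, i.e. R = 96/221 - 180/221*e12 - 40/221*e13 + 75/221*e23.
Its e23 coefficient is already positive.
Answer: 96/221 - 180/221*e12 - 40/221*e13 + 75/221*e23. Key observation: the double cover Spin(3) -> SO(3) sends R and -R to the same matrix (trace -11977/48841 here), so the stated sign of the e23 coefficient is what selects one sheet.


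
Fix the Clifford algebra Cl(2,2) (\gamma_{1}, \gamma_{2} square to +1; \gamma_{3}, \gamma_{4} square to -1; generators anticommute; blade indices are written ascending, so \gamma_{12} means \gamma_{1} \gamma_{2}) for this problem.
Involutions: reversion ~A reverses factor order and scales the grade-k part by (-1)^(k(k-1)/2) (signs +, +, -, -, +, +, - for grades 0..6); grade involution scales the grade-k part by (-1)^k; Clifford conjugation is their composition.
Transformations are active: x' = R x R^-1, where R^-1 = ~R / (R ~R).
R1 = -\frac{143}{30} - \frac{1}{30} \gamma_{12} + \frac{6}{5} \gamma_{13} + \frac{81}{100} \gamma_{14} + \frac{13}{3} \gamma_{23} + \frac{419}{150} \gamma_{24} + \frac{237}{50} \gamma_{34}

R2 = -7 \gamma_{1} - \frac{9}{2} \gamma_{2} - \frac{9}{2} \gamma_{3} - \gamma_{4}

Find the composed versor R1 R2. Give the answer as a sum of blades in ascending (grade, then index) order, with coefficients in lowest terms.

Distribute over the terms of R2 (each basis-blade product reordered to ascending indices, repeated generators contracted through their squares):
R1 (-7 \gamma_{1}) = \frac{1001}{30} \gamma_{1} - \frac{7}{30} \gamma_{2} + \frac{42}{5} \gamma_{3} + \frac{567}{100} \gamma_{4} - \frac{91}{3} \gamma_{123} - \frac{2933}{150} \gamma_{124} - \frac{1659}{50} \gamma_{134}
R1 (-\frac{9}{2} \gamma_{2}) = \frac{3}{20} \gamma_{1} + \frac{429}{20} \gamma_{2} + \frac{39}{2} \gamma_{3} + \frac{1257}{100} \gamma_{4} + \frac{27}{5} \gamma_{123} + \frac{729}{200} \gamma_{124} - \frac{2133}{100} \gamma_{234}
R1 (-\frac{9}{2} \gamma_{3}) = \frac{27}{5} \gamma_{1} + \frac{39}{2} \gamma_{2} + \frac{429}{20} \gamma_{3} - \frac{2133}{100} \gamma_{4} + \frac{3}{20} \gamma_{123} + \frac{729}{200} \gamma_{134} + \frac{1257}{100} \gamma_{234}
R1 (-\gamma_{4}) = \frac{81}{100} \gamma_{1} + \frac{419}{150} \gamma_{2} + \frac{237}{50} \gamma_{3} + \frac{143}{30} \gamma_{4} + \frac{1}{30} \gamma_{124} - \frac{6}{5} \gamma_{134} - \frac{13}{3} \gamma_{234}
Summing the partial products and collecting blades:
Answer: \frac{5959}{150} \gamma_{1} + \frac{4351}{100} \gamma_{2} + \frac{5409}{100} \gamma_{3} + \frac{503}{300} \gamma_{4} - \frac{1487}{60} \gamma_{123} - \frac{127}{8} \gamma_{124} - \frac{6147}{200} \gamma_{134} - \frac{982}{75} \gamma_{234}


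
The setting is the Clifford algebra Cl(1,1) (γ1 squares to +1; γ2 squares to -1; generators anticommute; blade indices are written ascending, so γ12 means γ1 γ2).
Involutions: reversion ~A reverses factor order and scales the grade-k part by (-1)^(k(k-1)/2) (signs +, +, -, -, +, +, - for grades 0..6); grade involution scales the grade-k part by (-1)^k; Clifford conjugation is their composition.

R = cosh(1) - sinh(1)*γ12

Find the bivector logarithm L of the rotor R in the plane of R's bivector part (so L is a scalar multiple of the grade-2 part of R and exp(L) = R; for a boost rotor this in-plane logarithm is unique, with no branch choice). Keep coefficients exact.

The scalar part of R is cosh(1), which fixes the rapidity magnitude through cosh (cosh is even, so it cannot fix the sign — the bivector part carries that); dividing the bivector part by sinh of the rapidity gives the plane, and L = rapidity * plane, where the joint sign ambiguity of (rapidity, plane) cancels in the product.
Concretely: cosh(rapidity) = cosh(1) gives rapidity = ±1, and since rapidity/sinh(rapidity) is even the sign is immaterial: L = (rapidity/sinh(rapidity)) * <R>_2 = (1/sinh(1)) * <R>_2.
Answer: -γ12


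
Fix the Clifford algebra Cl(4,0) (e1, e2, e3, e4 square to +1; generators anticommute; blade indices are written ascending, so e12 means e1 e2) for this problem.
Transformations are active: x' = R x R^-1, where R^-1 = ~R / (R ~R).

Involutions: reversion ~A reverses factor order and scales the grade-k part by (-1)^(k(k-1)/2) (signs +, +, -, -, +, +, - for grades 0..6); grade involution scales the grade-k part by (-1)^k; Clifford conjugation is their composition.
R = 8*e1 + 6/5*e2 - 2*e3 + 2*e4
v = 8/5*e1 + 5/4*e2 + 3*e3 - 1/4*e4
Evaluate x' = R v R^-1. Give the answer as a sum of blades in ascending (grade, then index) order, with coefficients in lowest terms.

~R = 8*e1 + 6/5*e2 - 2*e3 + 2*e4, and R ~R = 1836/25, so R^-1 = ~R / (1836/25).
R v = 39/5 + 202/25*e12 + 136/5*e13 - 26/5*e14 + 61/10*e23 - 14/5*e24 - 11/2*e34
Answer: 76/765*e1 - 203/204*e2 - 524/153*e3 + 413/612*e4


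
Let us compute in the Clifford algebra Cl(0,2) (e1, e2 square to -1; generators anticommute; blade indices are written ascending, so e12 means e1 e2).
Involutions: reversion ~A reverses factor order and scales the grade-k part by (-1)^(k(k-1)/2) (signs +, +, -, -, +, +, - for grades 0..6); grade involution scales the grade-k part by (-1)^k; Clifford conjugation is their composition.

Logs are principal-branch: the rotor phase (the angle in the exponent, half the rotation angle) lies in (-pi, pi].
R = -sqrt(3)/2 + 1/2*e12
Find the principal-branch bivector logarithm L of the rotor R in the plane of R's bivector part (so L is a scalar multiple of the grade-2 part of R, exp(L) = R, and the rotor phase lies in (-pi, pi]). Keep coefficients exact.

The scalar part of R is -sqrt(3)/2, which fixes the principal-branch rotor phase; the unit plane is then the bivector part divided by the sine of that phase, and L is that plane scaled by the phase.
Concretely: cos(phase) = -sqrt(3)/2 gives phase = ±5*pi/6, and since phase/sin(phase) is even the sign is immaterial: L = (phase/sin(phase)) * <R>_2 = (5*pi/3) * <R>_2.
Answer: 5*pi/6*e12


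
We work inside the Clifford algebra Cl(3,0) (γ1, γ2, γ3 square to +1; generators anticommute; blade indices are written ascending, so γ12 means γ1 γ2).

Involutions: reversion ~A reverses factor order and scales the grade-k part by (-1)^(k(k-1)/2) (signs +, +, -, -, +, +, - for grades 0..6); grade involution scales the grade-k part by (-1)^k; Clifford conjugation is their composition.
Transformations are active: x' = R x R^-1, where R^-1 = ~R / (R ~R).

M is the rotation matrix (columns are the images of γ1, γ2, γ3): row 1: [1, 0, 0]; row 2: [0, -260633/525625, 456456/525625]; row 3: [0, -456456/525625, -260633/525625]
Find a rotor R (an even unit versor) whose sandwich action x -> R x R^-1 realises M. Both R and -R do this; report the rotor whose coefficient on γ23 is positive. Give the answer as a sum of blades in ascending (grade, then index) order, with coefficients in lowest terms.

Method: write R = a + b12*γ12 + b13*γ13 + b23*γ23 with a^2 + b12^2 + b13^2 + b23^2 = 1 (so R^-1 = ~R). Expanding the columns R e_j ~R gives tr M = 4a^2 - 1 and, from the antisymmetric part, M21 - M12 = -4a*b12, M13 - M31 = 4a*b13, M32 - M23 = -4a*b23.
Here tr M = 4359/525625, so a^2 = (1 + tr M)/4 = 132496/525625 and a = ±364/725. Taking a = 364/725: M21 - M12 = 0, M13 - M31 = 0, M32 - M23 = -912912/525625, giving b12 = 0, b13 = 0, b23 = 627/725, i.e. R = 364/725 + 627/725*γ23.
Its γ23 coefficient is already positive.
Answer: 364/725 + 627/725*γ23. Key observation: the double cover Spin(3) -> SO(3) sends R and -R to the same matrix (trace 4359/525625 here), so the stated sign of the γ23 coefficient is what selects one sheet.


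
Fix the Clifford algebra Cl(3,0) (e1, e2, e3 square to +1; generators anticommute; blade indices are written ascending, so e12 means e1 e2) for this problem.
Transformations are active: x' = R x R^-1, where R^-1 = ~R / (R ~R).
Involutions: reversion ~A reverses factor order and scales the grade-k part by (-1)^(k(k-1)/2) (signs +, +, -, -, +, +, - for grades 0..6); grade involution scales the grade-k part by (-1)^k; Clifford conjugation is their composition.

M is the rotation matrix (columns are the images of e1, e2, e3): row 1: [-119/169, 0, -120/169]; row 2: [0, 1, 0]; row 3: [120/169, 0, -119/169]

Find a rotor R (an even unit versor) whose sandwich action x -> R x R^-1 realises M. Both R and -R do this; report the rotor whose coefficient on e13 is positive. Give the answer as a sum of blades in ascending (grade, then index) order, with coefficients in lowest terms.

Method: write R = a + b12*e12 + b13*e13 + b23*e23 with a^2 + b12^2 + b13^2 + b23^2 = 1 (so R^-1 = ~R). Expanding the columns R e_j ~R gives tr M = 4a^2 - 1 and, from the antisymmetric part, M21 - M12 = -4a*b12, M13 - M31 = 4a*b13, M32 - M23 = -4a*b23.
Here tr M = -69/169, so a^2 = (1 + tr M)/4 = 25/169 and a = ±5/13. Taking a = 5/13: M21 - M12 = 0, M13 - M31 = -240/169, M32 - M23 = 0, giving b12 = 0, b13 = -12/13, b23 = 0, i.e. R = 5/13 - 12/13*e13.
Its e13 coefficient is negative, so report the other preimage -R.
Answer: -5/13 + 12/13*e13. Recall the cover is two-to-one: with M of trace -69/169, both preimages act alike, and the stated e13 sign chooses the sheet.


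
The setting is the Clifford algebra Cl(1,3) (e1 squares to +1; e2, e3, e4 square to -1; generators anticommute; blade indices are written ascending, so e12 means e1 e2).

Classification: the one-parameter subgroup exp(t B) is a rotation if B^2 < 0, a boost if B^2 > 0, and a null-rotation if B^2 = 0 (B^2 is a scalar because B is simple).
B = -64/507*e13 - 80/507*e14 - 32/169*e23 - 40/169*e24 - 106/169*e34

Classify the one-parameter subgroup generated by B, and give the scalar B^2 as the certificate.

B^2 term by term: the squares give (-64/507)^2*(e13)^2 + (-80/507)^2*(e14)^2 + (-32/169)^2*(e23)^2 + (-40/169)^2*(e24)^2 + (-106/169)^2*(e34)^2 = 4096/257049*(+1) + 6400/257049*(+1) + 1024/28561*(-1) + 1600/28561*(-1) + 11236/28561*(-1) = -4/9 (each basis 2-blade squares to minus the product of its generators' squares); cross terms between blades sharing an index anticommute and cancel; the commuting (index-disjoint) pairs give grade-4 terms 2*c*c'*(blade product), which cancel blade by blade — e1234: -5120/85683 + 5120/85683 = 0 — confirming B is simple. So B^2 = -4/9.
Answer: rotation, certificate B^2 = -4/9. Check the certificate: B^2 = -4/9, and that sign is decisive whatever form B takes.


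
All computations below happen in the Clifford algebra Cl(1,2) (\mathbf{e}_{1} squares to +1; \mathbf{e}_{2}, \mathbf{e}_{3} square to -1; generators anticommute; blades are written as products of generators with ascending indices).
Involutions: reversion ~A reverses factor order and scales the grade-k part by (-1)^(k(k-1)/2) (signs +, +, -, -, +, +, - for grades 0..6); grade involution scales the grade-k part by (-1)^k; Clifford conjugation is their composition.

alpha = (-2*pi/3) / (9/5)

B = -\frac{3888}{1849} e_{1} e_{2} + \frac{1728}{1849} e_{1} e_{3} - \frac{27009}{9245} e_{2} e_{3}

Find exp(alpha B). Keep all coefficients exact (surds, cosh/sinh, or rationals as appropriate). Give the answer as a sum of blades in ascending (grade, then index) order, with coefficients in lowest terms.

B^2 term by term: the squares give (-\frac{3888}{1849})^2*(e_{1} e_{2})^2 + (\frac{1728}{1849})^2*(e_{1} e_{3})^2 + (-\frac{27009}{9245})^2*(e_{2} e_{3})^2 = \frac{15116544}{3418801}*(+1) + \frac{2985984}{3418801}*(+1) + \frac{729486081}{85470025}*(-1) = -\frac{81}{25} (each basis 2-blade squares to minus the product of its generators' squares); cross terms between blades sharing an index anticommute and cancel. So B^2 = -\frac{81}{25}.
B^2 = -\frac{81}{25} — circular case — the even/odd split gives cos and sin: l = \frac{9}{5}, alpha*l = - \frac{2 \pi}{3}, so exp(alpha B) = cos(- \frac{2 \pi}{3}) + (sin(- \frac{2 \pi}{3})/(\frac{9}{5}))*B = - \frac{1}{2} + (- \frac{5 \sqrt{3}}{18})*B.
Answer: - \frac{1}{2} + \frac{1080 \sqrt{3}}{1849} e_{1} e_{2} - \frac{480 \sqrt{3}}{1849} e_{1} e_{3} + \frac{3001 \sqrt{3}}{3698} e_{2} e_{3}


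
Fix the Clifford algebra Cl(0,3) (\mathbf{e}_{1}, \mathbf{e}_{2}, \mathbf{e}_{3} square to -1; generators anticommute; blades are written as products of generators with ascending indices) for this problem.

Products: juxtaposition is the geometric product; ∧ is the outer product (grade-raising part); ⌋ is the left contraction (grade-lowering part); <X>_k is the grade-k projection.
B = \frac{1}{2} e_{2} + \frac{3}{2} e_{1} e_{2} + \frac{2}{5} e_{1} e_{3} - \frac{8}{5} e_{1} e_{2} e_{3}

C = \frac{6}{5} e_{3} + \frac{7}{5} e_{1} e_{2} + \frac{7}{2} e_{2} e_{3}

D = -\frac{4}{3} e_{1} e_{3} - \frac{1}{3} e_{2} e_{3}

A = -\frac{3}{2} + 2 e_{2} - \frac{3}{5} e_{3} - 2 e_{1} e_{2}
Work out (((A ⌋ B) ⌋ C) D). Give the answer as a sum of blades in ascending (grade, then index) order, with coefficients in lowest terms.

step 1: 2 + \frac{69}{25} e_{1} - \frac{3}{4} e_{2} - \frac{16}{5} e_{3} - \frac{321}{100} e_{1} e_{2} - \frac{19}{5} e_{1} e_{3} + \frac{12}{5} e_{1} e_{2} e_{3}
step 2: \frac{4167}{500} - \frac{21}{20} e_{1} - \frac{1883}{125} e_{2} + \frac{201}{40} e_{3} + \frac{14}{5} e_{1} e_{2} + 7 e_{2} e_{3}
step 3: \frac{7}{3} - \frac{67}{10} e_{1} - \frac{67}{40} e_{2} - \frac{2408}{375} e_{3} + \frac{28}{3} e_{1} e_{2} - \frac{3817}{375} e_{1} e_{3} - \frac{9767}{1500} e_{2} e_{3} - \frac{29603}{1500} e_{1} e_{2} e_{3}
Answer: \frac{7}{3} - \frac{67}{10} e_{1} - \frac{67}{40} e_{2} - \frac{2408}{375} e_{3} + \frac{28}{3} e_{1} e_{2} - \frac{3817}{375} e_{1} e_{3} - \frac{9767}{1500} e_{2} e_{3} - \frac{29603}{1500} e_{1} e_{2} e_{3}


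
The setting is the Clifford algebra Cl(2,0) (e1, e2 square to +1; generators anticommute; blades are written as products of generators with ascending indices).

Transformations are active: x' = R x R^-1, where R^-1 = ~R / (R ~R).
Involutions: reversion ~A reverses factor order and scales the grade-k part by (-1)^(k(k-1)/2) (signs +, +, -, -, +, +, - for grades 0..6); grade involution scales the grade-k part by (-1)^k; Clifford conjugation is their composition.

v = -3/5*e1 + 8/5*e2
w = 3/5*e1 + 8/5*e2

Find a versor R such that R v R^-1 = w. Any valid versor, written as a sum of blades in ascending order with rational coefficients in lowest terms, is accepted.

R = v + w = 16/5*e2 works: the equal norms (73/25) guarantee its sandwich swaps v into w.
Answer: 16/5*e2


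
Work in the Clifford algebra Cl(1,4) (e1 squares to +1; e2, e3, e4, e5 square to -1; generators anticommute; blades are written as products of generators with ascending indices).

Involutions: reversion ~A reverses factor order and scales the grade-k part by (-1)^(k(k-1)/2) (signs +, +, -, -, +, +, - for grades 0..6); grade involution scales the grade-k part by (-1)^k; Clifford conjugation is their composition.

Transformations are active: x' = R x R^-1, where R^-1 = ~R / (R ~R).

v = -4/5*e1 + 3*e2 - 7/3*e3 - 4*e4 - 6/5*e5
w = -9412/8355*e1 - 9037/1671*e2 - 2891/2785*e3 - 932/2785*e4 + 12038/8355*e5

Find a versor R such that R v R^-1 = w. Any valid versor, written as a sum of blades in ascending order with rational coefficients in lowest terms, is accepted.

R = v + w = -16096/8355*e1 - 4024/1671*e2 - 28168/8355*e3 - 12072/2785*e4 + 2012/8355*e5 works: the equal norms (-1406/45) guarantee its sandwich swaps v into w.
Answer: -16096/8355*e1 - 4024/1671*e2 - 28168/8355*e3 - 12072/2785*e4 + 2012/8355*e5
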